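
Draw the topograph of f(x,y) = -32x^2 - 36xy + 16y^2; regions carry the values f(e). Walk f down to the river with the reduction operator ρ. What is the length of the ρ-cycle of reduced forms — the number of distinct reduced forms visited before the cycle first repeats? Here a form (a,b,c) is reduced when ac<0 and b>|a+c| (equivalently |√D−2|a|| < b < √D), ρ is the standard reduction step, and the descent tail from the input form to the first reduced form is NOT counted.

D = 3344, ⌊√D⌋ = 57
descent: ρ → (16,36,-32)  [lands on river]
river: ρ → (-32,28,20)
river: ρ → (20,52,-8)
river: ρ → (-8,44,44)
river: ρ → (44,44,-8)
river: ρ → (-8,52,20)
river: ρ → (20,28,-32)
river: ρ → (-32,36,16)
river: ρ → (16,28,-40)
river: ρ → (-40,52,4)
river: ρ → (4,52,-40)
river: ρ → (-40,28,16)
ρ-cycle length = 12 (tail of 1 descent step not counted)

12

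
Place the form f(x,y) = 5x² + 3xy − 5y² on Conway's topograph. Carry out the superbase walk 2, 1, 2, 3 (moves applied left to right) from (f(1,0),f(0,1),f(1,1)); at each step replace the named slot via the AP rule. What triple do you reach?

start (5,-5,3) = (f(1,0),f(0,1),f(1,1))
replace slot 2: 2·(5+3) − (-5) = 21 → (5,21,3)
replace slot 1: 2·(21+3) − 5 = 43 → (43,21,3)
replace slot 2: 2·(43+3) − 21 = 71 → (43,71,3)
replace slot 3: 2·(43+71) − 3 = 225 → (43,71,225)

43,71,225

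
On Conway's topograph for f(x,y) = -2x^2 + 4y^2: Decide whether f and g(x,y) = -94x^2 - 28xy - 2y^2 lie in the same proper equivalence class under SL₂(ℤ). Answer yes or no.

D₁ = 32, D₂ = 32
river cycle of f (length 2): (-2, 4, 2), (2, 4, -2)
river cycle of g (length 2): (-2, 4, 2), (2, 4, -2)
cycles coincide ⇒ equivalent

yes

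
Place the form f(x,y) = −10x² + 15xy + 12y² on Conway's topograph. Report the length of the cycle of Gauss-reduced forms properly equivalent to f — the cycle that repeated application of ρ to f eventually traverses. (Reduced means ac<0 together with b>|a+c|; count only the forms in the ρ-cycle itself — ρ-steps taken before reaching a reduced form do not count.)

D = 705, ⌊√D⌋ = 26
river: ρ → (12,9,-13)
river: ρ → (-13,17,8)
river: ρ → (8,15,-15)
river: ρ → (-15,15,8)
river: ρ → (8,17,-13)
river: ρ → (-13,9,12)
river: ρ → (12,15,-10)
river: ρ → (-10,25,2)
river: ρ → (2,23,-22)
river: ρ → (-22,21,3)
river: ρ → (3,21,-22)
river: ρ → (-22,23,2)
river: ρ → (2,25,-10)
river: ρ → (-10,15,12)
ρ-cycle length = 14 (tail of 0 descent steps not counted)

14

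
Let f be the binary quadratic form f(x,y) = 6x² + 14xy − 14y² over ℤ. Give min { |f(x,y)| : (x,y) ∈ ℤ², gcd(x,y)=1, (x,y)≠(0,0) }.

river: ρ → (-14,14,6)
river: ρ → (6,22,-2)
river: ρ → (-2,22,6)
river: ρ → (6,14,-14)
closes: descent 0, river 4
min |a| on river = 2

2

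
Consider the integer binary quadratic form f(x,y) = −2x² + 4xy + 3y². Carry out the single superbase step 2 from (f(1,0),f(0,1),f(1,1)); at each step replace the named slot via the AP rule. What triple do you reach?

start (-2,3,5) = (f(1,0),f(0,1),f(1,1))
replace slot 2: 2·((-2)+5) − 3 = 3 → (-2,3,5)

-2,3,5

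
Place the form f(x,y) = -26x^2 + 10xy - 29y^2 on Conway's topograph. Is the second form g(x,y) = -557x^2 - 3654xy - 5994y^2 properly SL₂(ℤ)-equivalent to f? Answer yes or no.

D₁ = -2916, D₂ = -2916
f is negative-definite; reduce −f:
−f: reduced (well bottom): (26,-10,29) with a≤c, −a<b≤a
flip sign back: reduced form of f is (-26,10,-29)
g is negative-definite; reduce −g:
−g: translate: b→312 (≡3654 mod 1114), so (557,3654,5994)→(557,312,45)
−g: flip: (557,312,45)→(45,-312,557)
−g: translate: b→-42 (≡-312 mod 90), so (45,-312,557)→(45,-42,26)
−g: flip: (45,-42,26)→(26,42,45)
−g: translate: b→-10 (≡42 mod 52), so (26,42,45)→(26,-10,29)
−g: reduced (well bottom): (26,-10,29) with a≤c, −a<b≤a
flip sign back: reduced form of g is (-26,10,-29)
reduced forms (-26, 10, -29) vs (-26, 10, -29) ⇒ equivalent

yes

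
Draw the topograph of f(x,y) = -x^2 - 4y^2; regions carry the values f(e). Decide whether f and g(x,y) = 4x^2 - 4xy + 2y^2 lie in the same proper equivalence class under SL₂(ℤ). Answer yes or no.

D₁ = -16, D₂ = -16
f is negative-definite; reduce −f:
−f: reduced (well bottom): (1,0,4) with a≤c, −a<b≤a
flip sign back: reduced form of f is (-1,0,-4)
g: translate: b→4 (≡-4 mod 8), so (4,-4,2)→(4,4,2)
g: flip: (4,4,2)→(2,-4,4)
g: translate: b→0 (≡-4 mod 4), so (2,-4,4)→(2,0,2)
g: reduced (well bottom): (2,0,2) with a≤c, −a<b≤a
reduced forms (-1, 0, -4) vs (2, 0, 2) ⇒ inequivalent

no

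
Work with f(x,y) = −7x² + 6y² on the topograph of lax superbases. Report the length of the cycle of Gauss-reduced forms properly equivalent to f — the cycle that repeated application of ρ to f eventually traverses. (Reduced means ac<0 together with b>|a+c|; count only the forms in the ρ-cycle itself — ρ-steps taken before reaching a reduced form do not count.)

D = 168, ⌊√D⌋ = 12
descent: ρ → (6,12,-1)  [lands on river]
river: ρ → (-1,12,6)
ρ-cycle length = 2 (tail of 1 descent step not counted)

2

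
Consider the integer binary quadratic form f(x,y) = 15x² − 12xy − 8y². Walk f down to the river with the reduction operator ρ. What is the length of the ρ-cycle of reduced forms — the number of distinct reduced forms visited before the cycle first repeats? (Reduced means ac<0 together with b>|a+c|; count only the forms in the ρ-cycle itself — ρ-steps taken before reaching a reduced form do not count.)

D = 624, ⌊√D⌋ = 24
descent: ρ → (-8,12,15)  [lands on river]
river: ρ → (15,18,-5)
river: ρ → (-5,22,7)
river: ρ → (7,20,-8)
ρ-cycle length = 4 (tail of 1 descent step not counted)

4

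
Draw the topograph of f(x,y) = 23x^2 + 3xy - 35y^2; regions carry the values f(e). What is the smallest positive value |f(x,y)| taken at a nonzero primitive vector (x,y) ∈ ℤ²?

descent: ρ → (-35,-3,23)
descent: ρ → (23,49,-9)  [lands on river]
river: ρ → (-9,41,43)
river: ρ → (43,45,-7)
river: ρ → (-7,53,15)
river: ρ → (15,37,-31)
river: ρ → (-31,25,21)
river: ρ → (21,17,-35)
river: ρ → (-35,53,3)
river: ρ → (3,55,-17)
river: ρ → (-17,47,15)
river: ρ → (15,43,-23)
river: ρ → (-23,49,9)
river: ρ → (9,41,-43)
river: ρ → (-43,45,7)
river: ρ → (7,53,-15)
river: ρ → (-15,37,31)
river: ρ → (31,25,-21)
river: ρ → (-21,17,35)
river: ρ → (35,53,-3)
river: ρ → (-3,55,17)
river: ρ → (17,47,-15)
river: ρ → (-15,43,23)
closes: descent 2, river 22
min |a| on river = 3

3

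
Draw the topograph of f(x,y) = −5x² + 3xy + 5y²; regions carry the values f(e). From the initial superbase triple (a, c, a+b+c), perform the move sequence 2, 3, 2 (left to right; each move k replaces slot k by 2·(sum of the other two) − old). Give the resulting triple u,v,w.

start (-5,5,3) = (f(1,0),f(0,1),f(1,1))
replace slot 2: 2·((-5)+3) − 5 = -9 → (-5,-9,3)
replace slot 3: 2·((-5)+(-9)) − 3 = -31 → (-5,-9,-31)
replace slot 2: 2·((-5)+(-31)) − (-9) = -63 → (-5,-63,-31)

-5,-63,-31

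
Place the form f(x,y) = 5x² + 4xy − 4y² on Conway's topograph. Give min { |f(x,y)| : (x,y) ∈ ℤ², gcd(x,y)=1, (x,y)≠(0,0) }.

river: ρ → (-4,4,5)
river: ρ → (5,6,-3)
river: ρ → (-3,6,5)
river: ρ → (5,4,-4)
closes: descent 0, river 4
min |a| on river = 3

3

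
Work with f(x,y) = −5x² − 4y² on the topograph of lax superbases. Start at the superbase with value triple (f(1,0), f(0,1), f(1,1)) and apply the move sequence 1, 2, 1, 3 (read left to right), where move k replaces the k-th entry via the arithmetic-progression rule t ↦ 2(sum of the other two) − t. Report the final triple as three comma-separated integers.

start (-5,-4,-9) = (f(1,0),f(0,1),f(1,1))
replace slot 1: 2·((-4)+(-9)) − (-5) = -21 → (-21,-4,-9)
replace slot 2: 2·((-21)+(-9)) − (-4) = -56 → (-21,-56,-9)
replace slot 1: 2·((-56)+(-9)) − (-21) = -109 → (-109,-56,-9)
replace slot 3: 2·((-109)+(-56)) − (-9) = -321 → (-109,-56,-321)

-109,-56,-321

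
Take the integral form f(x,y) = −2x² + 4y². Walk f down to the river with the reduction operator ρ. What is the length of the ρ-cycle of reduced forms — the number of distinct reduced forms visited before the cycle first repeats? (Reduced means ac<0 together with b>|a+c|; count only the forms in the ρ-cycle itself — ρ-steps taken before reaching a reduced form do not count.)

D = 32, ⌊√D⌋ = 5
descent: ρ → (4,0,-2)
descent: ρ → (-2,4,2)  [lands on river]
river: ρ → (2,4,-2)
ρ-cycle length = 2 (tail of 2 descent steps not counted)

2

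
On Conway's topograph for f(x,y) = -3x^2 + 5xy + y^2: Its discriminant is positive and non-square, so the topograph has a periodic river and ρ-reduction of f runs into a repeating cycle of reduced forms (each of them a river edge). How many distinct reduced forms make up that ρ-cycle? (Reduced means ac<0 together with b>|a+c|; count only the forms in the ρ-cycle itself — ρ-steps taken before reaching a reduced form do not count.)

D = 37, ⌊√D⌋ = 6
river: ρ → (1,5,-3)
river: ρ → (-3,1,3)
river: ρ → (3,5,-1)
river: ρ → (-1,5,3)
river: ρ → (3,1,-3)
river: ρ → (-3,5,1)
ρ-cycle length = 6 (tail of 0 descent steps not counted)

6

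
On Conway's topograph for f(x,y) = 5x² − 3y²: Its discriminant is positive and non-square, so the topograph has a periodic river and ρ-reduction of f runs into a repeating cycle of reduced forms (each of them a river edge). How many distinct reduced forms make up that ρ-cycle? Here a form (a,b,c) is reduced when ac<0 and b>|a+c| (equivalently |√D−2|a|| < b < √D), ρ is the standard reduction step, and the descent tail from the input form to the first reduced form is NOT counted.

D = 60, ⌊√D⌋ = 7
descent: ρ → (-3,6,2)  [lands on river]
river: ρ → (2,6,-3)
ρ-cycle length = 2 (tail of 1 descent step not counted)

2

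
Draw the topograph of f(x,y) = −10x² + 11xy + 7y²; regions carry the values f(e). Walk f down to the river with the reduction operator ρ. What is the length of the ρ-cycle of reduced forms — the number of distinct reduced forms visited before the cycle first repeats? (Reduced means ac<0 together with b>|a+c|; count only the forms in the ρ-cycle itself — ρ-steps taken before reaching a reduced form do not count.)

D = 401, ⌊√D⌋ = 20
river: ρ → (7,17,-4)
river: ρ → (-4,15,11)
river: ρ → (11,7,-8)
river: ρ → (-8,9,10)
river: ρ → (10,11,-7)
river: ρ → (-7,17,4)
river: ρ → (4,15,-11)
river: ρ → (-11,7,8)
river: ρ → (8,9,-10)
river: ρ → (-10,11,7)
ρ-cycle length = 10 (tail of 0 descent steps not counted)

10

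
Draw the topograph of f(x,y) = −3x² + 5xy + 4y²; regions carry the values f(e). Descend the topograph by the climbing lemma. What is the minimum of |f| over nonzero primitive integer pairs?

river: ρ → (4,3,-4)
river: ρ → (-4,5,3)
river: ρ → (3,7,-2)
river: ρ → (-2,5,6)
river: ρ → (6,7,-1)
river: ρ → (-1,7,6)
river: ρ → (6,5,-2)
river: ρ → (-2,7,3)
river: ρ → (3,5,-4)
river: ρ → (-4,3,4)
river: ρ → (4,5,-3)
river: ρ → (-3,7,2)
river: ρ → (2,5,-6)
river: ρ → (-6,7,1)
river: ρ → (1,7,-6)
river: ρ → (-6,5,2)
river: ρ → (2,7,-3)
river: ρ → (-3,5,4)
closes: descent 0, river 18
min |a| on river = 1

1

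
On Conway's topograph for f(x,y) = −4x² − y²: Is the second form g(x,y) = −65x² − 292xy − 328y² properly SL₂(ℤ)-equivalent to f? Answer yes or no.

D₁ = -16, D₂ = -16
f is negative-definite; reduce −f:
−f: flip: (4,0,1)→(1,0,4)
−f: reduced (well bottom): (1,0,4) with a≤c, −a<b≤a
flip sign back: reduced form of f is (-1,0,-4)
g is negative-definite; reduce −g:
−g: translate: b→32 (≡292 mod 130), so (65,292,328)→(65,32,4)
−g: flip: (65,32,4)→(4,-32,65)
−g: translate: b→0 (≡-32 mod 8), so (4,-32,65)→(4,0,1)
−g: flip: (4,0,1)→(1,0,4)
−g: reduced (well bottom): (1,0,4) with a≤c, −a<b≤a
flip sign back: reduced form of g is (-1,0,-4)
reduced forms (-1, 0, -4) vs (-1, 0, -4) ⇒ equivalent

yes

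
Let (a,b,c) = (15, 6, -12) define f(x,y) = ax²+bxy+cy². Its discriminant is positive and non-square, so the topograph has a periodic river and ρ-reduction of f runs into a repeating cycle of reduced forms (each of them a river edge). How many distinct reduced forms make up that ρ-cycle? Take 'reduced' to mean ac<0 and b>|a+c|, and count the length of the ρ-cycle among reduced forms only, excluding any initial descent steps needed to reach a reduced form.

D = 756, ⌊√D⌋ = 27
river: ρ → (-12,18,9)
river: ρ → (9,18,-12)
river: ρ → (-12,6,15)
river: ρ → (15,24,-3)
river: ρ → (-3,24,15)
river: ρ → (15,6,-12)
ρ-cycle length = 6 (tail of 0 descent steps not counted)

6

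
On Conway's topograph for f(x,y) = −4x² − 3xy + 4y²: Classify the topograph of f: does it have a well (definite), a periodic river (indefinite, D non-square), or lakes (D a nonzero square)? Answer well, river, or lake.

D = b²−4ac = (-3)² − 4·(-4)·4 = 73
D > 0 non-square ⇒ indefinite ⇒ periodic river

river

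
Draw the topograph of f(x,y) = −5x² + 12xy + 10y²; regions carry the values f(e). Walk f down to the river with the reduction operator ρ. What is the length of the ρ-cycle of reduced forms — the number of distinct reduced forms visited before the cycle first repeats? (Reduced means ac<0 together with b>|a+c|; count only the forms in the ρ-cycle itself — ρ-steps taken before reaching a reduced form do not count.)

D = 344, ⌊√D⌋ = 18
river: ρ → (10,8,-7)
river: ρ → (-7,6,11)
river: ρ → (11,16,-2)
river: ρ → (-2,16,11)
river: ρ → (11,6,-7)
river: ρ → (-7,8,10)
river: ρ → (10,12,-5)
river: ρ → (-5,18,1)
river: ρ → (1,18,-5)
river: ρ → (-5,12,10)
ρ-cycle length = 10 (tail of 0 descent steps not counted)

10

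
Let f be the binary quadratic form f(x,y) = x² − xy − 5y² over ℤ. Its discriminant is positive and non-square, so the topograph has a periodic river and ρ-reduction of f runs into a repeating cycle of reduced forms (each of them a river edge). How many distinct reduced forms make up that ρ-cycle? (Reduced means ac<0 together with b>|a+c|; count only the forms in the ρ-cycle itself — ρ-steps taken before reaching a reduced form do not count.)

D = 21, ⌊√D⌋ = 4
descent: ρ → (-5,1,1)
descent: ρ → (1,3,-3)  [lands on river]
river: ρ → (-3,3,1)
ρ-cycle length = 2 (tail of 2 descent steps not counted)

2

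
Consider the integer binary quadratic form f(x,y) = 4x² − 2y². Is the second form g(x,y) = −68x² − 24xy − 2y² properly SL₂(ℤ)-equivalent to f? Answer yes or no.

D₁ = 32, D₂ = 32
river cycle of f (length 2): (-2, 4, 2), (2, 4, -2)
river cycle of g (length 2): (-2, 4, 2), (2, 4, -2)
cycles coincide ⇒ equivalent

yes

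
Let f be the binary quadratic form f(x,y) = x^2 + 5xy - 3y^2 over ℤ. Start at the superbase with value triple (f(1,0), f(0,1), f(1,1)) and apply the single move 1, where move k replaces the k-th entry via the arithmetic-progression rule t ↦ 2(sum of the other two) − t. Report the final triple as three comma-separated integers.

start (1,-3,3) = (f(1,0),f(0,1),f(1,1))
replace slot 1: 2·((-3)+3) − 1 = -1 → (-1,-3,3)

-1,-3,3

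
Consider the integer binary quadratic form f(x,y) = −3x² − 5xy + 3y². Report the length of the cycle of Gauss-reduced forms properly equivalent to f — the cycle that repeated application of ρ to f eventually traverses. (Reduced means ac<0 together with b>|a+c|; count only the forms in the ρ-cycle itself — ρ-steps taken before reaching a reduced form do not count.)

D = 61, ⌊√D⌋ = 7
descent: ρ → (3,5,-3)  [lands on river]
river: ρ → (-3,7,1)
river: ρ → (1,7,-3)
river: ρ → (-3,5,3)
river: ρ → (3,7,-1)
river: ρ → (-1,7,3)
ρ-cycle length = 6 (tail of 1 descent step not counted)

6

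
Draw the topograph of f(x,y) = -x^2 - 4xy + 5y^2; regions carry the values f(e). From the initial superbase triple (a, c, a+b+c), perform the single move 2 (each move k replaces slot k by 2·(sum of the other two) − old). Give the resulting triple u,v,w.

start (-1,5,0) = (f(1,0),f(0,1),f(1,1))
replace slot 2: 2·((-1)+0) − 5 = -7 → (-1,-7,0)

-1,-7,0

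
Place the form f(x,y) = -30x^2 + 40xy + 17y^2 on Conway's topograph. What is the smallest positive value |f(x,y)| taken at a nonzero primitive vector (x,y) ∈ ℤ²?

river: ρ → (17,28,-42)
river: ρ → (-42,56,3)
river: ρ → (3,58,-23)
river: ρ → (-23,34,27)
river: ρ → (27,20,-30)
river: ρ → (-30,40,17)
closes: descent 0, river 6
min |a| on river = 3

3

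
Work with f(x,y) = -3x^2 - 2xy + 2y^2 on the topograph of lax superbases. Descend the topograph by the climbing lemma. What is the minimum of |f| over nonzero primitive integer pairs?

descent: ρ → (2,2,-3)  [lands on river]
river: ρ → (-3,4,1)
river: ρ → (1,4,-3)
river: ρ → (-3,2,2)
closes: descent 1, river 4
min |a| on river = 1

1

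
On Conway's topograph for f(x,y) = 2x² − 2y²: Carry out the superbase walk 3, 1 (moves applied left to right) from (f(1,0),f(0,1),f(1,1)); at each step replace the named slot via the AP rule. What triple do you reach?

start (2,-2,0) = (f(1,0),f(0,1),f(1,1))
replace slot 3: 2·(2+(-2)) − 0 = 0 → (2,-2,0)
replace slot 1: 2·((-2)+0) − 2 = -6 → (-6,-2,0)

-6,-2,0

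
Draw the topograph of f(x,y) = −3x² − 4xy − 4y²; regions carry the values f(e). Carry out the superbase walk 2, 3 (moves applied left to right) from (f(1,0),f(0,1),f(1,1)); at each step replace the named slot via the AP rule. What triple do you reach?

start (-3,-4,-11) = (f(1,0),f(0,1),f(1,1))
replace slot 2: 2·((-3)+(-11)) − (-4) = -24 → (-3,-24,-11)
replace slot 3: 2·((-3)+(-24)) − (-11) = -43 → (-3,-24,-43)

-3,-24,-43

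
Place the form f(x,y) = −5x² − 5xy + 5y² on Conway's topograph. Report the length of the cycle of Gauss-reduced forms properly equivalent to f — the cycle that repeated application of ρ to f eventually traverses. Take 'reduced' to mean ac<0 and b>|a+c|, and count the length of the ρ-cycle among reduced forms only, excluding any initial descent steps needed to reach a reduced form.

D = 125, ⌊√D⌋ = 11
descent: ρ → (5,5,-5)  [lands on river]
river: ρ → (-5,5,5)
ρ-cycle length = 2 (tail of 1 descent step not counted)

2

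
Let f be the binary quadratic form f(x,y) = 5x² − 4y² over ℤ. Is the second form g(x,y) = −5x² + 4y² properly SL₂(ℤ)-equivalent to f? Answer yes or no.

D₁ = 80, D₂ = 80
river cycle of f (length 2): (-4, 8, 1), (1, 8, -4)
river cycle of g (length 2): (4, 8, -1), (-1, 8, 4)
cycles differ ⇒ inequivalent

no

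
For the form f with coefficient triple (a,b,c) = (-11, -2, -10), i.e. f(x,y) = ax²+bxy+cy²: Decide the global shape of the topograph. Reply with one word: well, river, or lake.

D = b²−4ac = (-2)² − 4·(-11)·(-10) = -436
D < 0 ⇒ definite ⇒ every region one sign ⇒ single well

well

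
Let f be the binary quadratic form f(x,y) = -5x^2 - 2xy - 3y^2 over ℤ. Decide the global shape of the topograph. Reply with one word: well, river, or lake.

D = b²−4ac = (-2)² − 4·(-5)·(-3) = -56
D < 0 ⇒ definite ⇒ every region one sign ⇒ single well

well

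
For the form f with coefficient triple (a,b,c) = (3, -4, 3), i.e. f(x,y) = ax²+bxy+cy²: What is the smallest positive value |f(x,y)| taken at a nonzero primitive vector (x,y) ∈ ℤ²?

translate: b→2 (≡-4 mod 6), so (3,-4,3)→(3,2,2)
flip: (3,2,2)→(2,-2,3)
translate: b→2 (≡-2 mod 4), so (2,-2,3)→(2,2,3)
reduced (well bottom): (2,2,3) with a≤c, −a<b≤a
well minimum = a = 2

2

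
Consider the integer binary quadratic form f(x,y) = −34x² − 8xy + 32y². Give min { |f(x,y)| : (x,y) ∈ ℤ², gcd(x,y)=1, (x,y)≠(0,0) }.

descent: ρ → (32,8,-34)  [lands on river]
river: ρ → (-34,60,6)
river: ρ → (6,60,-34)
river: ρ → (-34,8,32)
river: ρ → (32,56,-10)
river: ρ → (-10,64,8)
river: ρ → (8,64,-10)
river: ρ → (-10,56,32)
closes: descent 1, river 8
min |a| on river = 6

6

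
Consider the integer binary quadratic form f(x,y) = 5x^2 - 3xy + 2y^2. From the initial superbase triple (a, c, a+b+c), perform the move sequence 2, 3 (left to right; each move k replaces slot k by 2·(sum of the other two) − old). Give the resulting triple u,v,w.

start (5,2,4) = (f(1,0),f(0,1),f(1,1))
replace slot 2: 2·(5+4) − 2 = 16 → (5,16,4)
replace slot 3: 2·(5+16) − 4 = 38 → (5,16,38)

5,16,38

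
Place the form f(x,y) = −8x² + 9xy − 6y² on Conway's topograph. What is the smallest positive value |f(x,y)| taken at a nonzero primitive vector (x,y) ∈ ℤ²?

translate: b→7 (≡-9 mod 16), so (8,-9,6)→(8,7,5)
flip: (8,7,5)→(5,-7,8)
translate: b→3 (≡-7 mod 10), so (5,-7,8)→(5,3,6)
reduced (well bottom): (5,3,6) with a≤c, −a<b≤a
well minimum |f| = |-5| = 5 (negative-definite)

5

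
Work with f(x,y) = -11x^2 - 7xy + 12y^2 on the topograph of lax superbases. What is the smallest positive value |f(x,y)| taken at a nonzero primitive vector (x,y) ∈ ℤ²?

descent: ρ → (12,7,-11)  [lands on river]
river: ρ → (-11,15,8)
river: ρ → (8,17,-9)
river: ρ → (-9,19,6)
river: ρ → (6,17,-12)
river: ρ → (-12,7,11)
river: ρ → (11,15,-8)
river: ρ → (-8,17,9)
river: ρ → (9,19,-6)
river: ρ → (-6,17,12)
closes: descent 1, river 10
min |a| on river = 6

6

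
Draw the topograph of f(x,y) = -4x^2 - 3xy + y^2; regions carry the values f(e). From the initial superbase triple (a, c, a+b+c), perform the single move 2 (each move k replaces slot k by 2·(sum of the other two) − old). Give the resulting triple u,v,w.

start (-4,1,-6) = (f(1,0),f(0,1),f(1,1))
replace slot 2: 2·((-4)+(-6)) − 1 = -21 → (-4,-21,-6)

-4,-21,-6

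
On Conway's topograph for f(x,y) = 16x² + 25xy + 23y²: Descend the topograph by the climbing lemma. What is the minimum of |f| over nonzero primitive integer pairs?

translate: b→-7 (≡25 mod 32), so (16,25,23)→(16,-7,14)
flip: (16,-7,14)→(14,7,16)
reduced (well bottom): (14,7,16) with a≤c, −a<b≤a
well minimum = a = 14

14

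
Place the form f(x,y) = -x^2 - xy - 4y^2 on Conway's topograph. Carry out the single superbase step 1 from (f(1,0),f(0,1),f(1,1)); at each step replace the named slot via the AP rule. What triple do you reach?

start (-1,-4,-6) = (f(1,0),f(0,1),f(1,1))
replace slot 1: 2·((-4)+(-6)) − (-1) = -19 → (-19,-4,-6)

-19,-4,-6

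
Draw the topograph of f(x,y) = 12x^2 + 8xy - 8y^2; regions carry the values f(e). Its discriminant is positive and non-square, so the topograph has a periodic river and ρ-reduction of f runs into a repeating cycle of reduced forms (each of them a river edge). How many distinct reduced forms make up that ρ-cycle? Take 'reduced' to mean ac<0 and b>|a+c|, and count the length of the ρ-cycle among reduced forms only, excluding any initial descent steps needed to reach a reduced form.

D = 448, ⌊√D⌋ = 21
river: ρ → (-8,8,12)
river: ρ → (12,16,-4)
river: ρ → (-4,16,12)
river: ρ → (12,8,-8)
ρ-cycle length = 4 (tail of 0 descent steps not counted)

4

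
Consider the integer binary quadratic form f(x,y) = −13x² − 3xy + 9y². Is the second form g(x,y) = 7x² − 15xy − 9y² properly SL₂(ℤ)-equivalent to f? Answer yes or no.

D₁ = 477, D₂ = 477
river cycle of f (length 8): (9, 21, -1), (-1, 21, 9), (9, 15, -7), (-7, 13, 11), (11, 9, -9), (-9, 9, 11), (11, 13, -7), (-7, 15, 9)
river cycle of g (length 8): (-9, 15, 7), (7, 13, -11), (-11, 9, 9), (9, 9, -11), (-11, 13, 7), (7, 15, -9), (-9, 21, 1), (1, 21, -9)
cycles differ ⇒ inequivalent

no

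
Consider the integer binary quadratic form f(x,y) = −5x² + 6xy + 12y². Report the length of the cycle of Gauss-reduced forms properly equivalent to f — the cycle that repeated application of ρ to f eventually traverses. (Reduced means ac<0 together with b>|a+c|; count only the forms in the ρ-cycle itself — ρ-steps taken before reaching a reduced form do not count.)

D = 276, ⌊√D⌋ = 16
descent: ρ → (12,-6,-5)
descent: ρ → (-5,16,1)  [lands on river]
river: ρ → (1,16,-5)
river: ρ → (-5,14,4)
river: ρ → (4,10,-11)
river: ρ → (-11,12,3)
river: ρ → (3,12,-11)
river: ρ → (-11,10,4)
river: ρ → (4,14,-5)
ρ-cycle length = 8 (tail of 2 descent steps not counted)

8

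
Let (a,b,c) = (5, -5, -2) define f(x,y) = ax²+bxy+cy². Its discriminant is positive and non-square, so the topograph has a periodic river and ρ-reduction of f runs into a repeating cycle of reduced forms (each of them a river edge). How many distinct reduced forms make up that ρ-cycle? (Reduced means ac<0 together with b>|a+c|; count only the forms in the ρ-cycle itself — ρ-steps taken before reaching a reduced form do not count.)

D = 65, ⌊√D⌋ = 8
descent: ρ → (-2,5,5)  [lands on river]
river: ρ → (5,5,-2)
river: ρ → (-2,7,2)
river: ρ → (2,5,-5)
river: ρ → (-5,5,2)
river: ρ → (2,7,-2)
ρ-cycle length = 6 (tail of 1 descent step not counted)

6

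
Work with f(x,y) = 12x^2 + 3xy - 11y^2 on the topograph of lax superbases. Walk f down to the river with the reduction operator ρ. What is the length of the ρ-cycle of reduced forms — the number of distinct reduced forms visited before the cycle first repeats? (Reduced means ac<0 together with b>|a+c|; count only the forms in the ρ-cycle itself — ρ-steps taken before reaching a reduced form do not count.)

D = 537, ⌊√D⌋ = 23
river: ρ → (-11,19,4)
river: ρ → (4,21,-6)
river: ρ → (-6,15,13)
river: ρ → (13,11,-8)
river: ρ → (-8,21,3)
river: ρ → (3,21,-8)
river: ρ → (-8,11,13)
river: ρ → (13,15,-6)
river: ρ → (-6,21,4)
river: ρ → (4,19,-11)
river: ρ → (-11,3,12)
river: ρ → (12,21,-2)
river: ρ → (-2,23,1)
river: ρ → (1,23,-2)
river: ρ → (-2,21,12)
river: ρ → (12,3,-11)
ρ-cycle length = 16 (tail of 0 descent steps not counted)

16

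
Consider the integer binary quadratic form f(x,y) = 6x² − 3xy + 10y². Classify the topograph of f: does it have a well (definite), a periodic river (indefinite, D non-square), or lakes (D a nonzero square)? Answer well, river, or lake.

D = b²−4ac = (-3)² − 4·6·10 = -231
D < 0 ⇒ definite ⇒ every region one sign ⇒ single well

well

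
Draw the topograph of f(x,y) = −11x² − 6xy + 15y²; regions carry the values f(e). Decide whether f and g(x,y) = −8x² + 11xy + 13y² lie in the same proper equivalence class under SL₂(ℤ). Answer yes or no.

D₁ = 696, D₂ = 537
discriminants differ ⇒ not SL₂(ℤ)-equivalent

no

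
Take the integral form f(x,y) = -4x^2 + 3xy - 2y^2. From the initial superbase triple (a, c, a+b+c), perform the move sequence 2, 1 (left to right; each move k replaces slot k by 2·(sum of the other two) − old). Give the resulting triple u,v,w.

start (-4,-2,-3) = (f(1,0),f(0,1),f(1,1))
replace slot 2: 2·((-4)+(-3)) − (-2) = -12 → (-4,-12,-3)
replace slot 1: 2·((-12)+(-3)) − (-4) = -26 → (-26,-12,-3)

-26,-12,-3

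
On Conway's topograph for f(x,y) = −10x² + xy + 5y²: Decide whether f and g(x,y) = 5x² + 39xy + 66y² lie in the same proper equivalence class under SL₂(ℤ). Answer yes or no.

D₁ = 201, D₂ = 201
river cycle of f (length 14): (5, 9, -6), (-6, 3, 8), (8, 13, -1), (-1, 13, 8), (8, 3, -6), (-6, 9, 5), (5, 11, -4), (-4, 13, 2), (2, 11, -10), (-10, 9, 3), … (4 more)
river cycle of g (length 14): (5, 9, -6), (-6, 3, 8), (8, 13, -1), (-1, 13, 8), (8, 3, -6), (-6, 9, 5), (5, 11, -4), (-4, 13, 2), (2, 11, -10), (-10, 9, 3), … (4 more)
cycles coincide ⇒ equivalent

yes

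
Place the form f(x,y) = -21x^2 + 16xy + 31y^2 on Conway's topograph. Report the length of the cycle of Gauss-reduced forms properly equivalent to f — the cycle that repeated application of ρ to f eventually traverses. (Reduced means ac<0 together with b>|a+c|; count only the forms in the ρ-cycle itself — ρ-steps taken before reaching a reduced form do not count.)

D = 2860, ⌊√D⌋ = 53
river: ρ → (31,46,-6)
river: ρ → (-6,50,15)
river: ρ → (15,40,-21)
river: ρ → (-21,44,11)
river: ρ → (11,44,-21)
river: ρ → (-21,40,15)
river: ρ → (15,50,-6)
river: ρ → (-6,46,31)
river: ρ → (31,16,-21)
river: ρ → (-21,26,26)
river: ρ → (26,26,-21)
river: ρ → (-21,16,31)
ρ-cycle length = 12 (tail of 0 descent steps not counted)

12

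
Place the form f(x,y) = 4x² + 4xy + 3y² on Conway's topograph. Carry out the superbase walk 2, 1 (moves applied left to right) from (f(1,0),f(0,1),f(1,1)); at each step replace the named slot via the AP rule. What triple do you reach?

start (4,3,11) = (f(1,0),f(0,1),f(1,1))
replace slot 2: 2·(4+11) − 3 = 27 → (4,27,11)
replace slot 1: 2·(27+11) − 4 = 72 → (72,27,11)

72,27,11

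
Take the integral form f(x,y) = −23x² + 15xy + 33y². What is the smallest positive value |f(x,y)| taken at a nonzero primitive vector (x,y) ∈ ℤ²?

river: ρ → (33,51,-5)
river: ρ → (-5,49,43)
river: ρ → (43,37,-11)
river: ρ → (-11,51,15)
river: ρ → (15,39,-29)
river: ρ → (-29,19,25)
river: ρ → (25,31,-23)
river: ρ → (-23,15,33)
closes: descent 0, river 8
min |a| on river = 5

5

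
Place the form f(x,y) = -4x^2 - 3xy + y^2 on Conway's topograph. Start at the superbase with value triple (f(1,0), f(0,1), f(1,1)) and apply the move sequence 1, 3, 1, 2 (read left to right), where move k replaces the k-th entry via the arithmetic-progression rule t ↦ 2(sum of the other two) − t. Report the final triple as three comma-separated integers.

start (-4,1,-6) = (f(1,0),f(0,1),f(1,1))
replace slot 1: 2·(1+(-6)) − (-4) = -6 → (-6,1,-6)
replace slot 3: 2·((-6)+1) − (-6) = -4 → (-6,1,-4)
replace slot 1: 2·(1+(-4)) − (-6) = 0 → (0,1,-4)
replace slot 2: 2·(0+(-4)) − 1 = -9 → (0,-9,-4)

0,-9,-4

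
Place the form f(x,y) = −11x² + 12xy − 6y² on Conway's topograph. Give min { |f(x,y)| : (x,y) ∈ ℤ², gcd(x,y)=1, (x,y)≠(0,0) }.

translate: b→10 (≡-12 mod 22), so (11,-12,6)→(11,10,5)
flip: (11,10,5)→(5,-10,11)
translate: b→0 (≡-10 mod 10), so (5,-10,11)→(5,0,6)
reduced (well bottom): (5,0,6) with a≤c, −a<b≤a
well minimum |f| = |-5| = 5 (negative-definite)

5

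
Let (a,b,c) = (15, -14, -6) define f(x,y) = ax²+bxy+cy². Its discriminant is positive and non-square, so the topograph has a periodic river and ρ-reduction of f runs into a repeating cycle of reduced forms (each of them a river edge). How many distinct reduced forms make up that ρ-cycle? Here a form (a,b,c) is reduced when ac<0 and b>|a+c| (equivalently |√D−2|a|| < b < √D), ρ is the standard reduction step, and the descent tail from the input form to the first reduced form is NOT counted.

D = 556, ⌊√D⌋ = 23
descent: ρ → (-6,14,15)  [lands on river]
river: ρ → (15,16,-5)
river: ρ → (-5,14,18)
river: ρ → (18,22,-1)
river: ρ → (-1,22,18)
river: ρ → (18,14,-5)
river: ρ → (-5,16,15)
river: ρ → (15,14,-6)
river: ρ → (-6,22,3)
river: ρ → (3,20,-13)
river: ρ → (-13,6,10)
river: ρ → (10,14,-9)
river: ρ → (-9,22,2)
river: ρ → (2,22,-9)
river: ρ → (-9,14,10)
river: ρ → (10,6,-13)
river: ρ → (-13,20,3)
river: ρ → (3,22,-6)
ρ-cycle length = 18 (tail of 1 descent step not counted)

18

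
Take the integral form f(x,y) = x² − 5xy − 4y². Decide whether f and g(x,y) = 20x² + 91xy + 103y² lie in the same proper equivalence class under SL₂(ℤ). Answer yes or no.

D₁ = 41, D₂ = 41
river cycle of f (length 10): (-4, 5, 1), (1, 5, -4), (-4, 3, 2), (2, 5, -2), (-2, 3, 4), (4, 5, -1), (-1, 5, 4), (4, 3, -2), (-2, 5, 2), (2, 3, -4)
river cycle of g (length 10): (1, 5, -4), (-4, 3, 2), (2, 5, -2), (-2, 3, 4), (4, 5, -1), (-1, 5, 4), (4, 3, -2), (-2, 5, 2), (2, 3, -4), (-4, 5, 1)
cycles coincide ⇒ equivalent

yes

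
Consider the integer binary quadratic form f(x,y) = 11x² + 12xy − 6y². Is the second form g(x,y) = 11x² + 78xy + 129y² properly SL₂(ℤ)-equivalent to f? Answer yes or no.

D₁ = 408, D₂ = 408
river cycle of f (length 6): (-6, 12, 11), (11, 10, -7), (-7, 18, 3), (3, 18, -7), (-7, 10, 11), (11, 12, -6)
river cycle of g (length 6): (11, 12, -6), (-6, 12, 11), (11, 10, -7), (-7, 18, 3), (3, 18, -7), (-7, 10, 11)
cycles coincide ⇒ equivalent

yes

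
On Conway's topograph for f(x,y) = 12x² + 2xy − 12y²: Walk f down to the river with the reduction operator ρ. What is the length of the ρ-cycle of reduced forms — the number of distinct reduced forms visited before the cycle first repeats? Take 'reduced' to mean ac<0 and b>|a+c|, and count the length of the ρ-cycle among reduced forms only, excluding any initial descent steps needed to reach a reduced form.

D = 580, ⌊√D⌋ = 24
river: ρ → (-12,22,2)
river: ρ → (2,22,-12)
river: ρ → (-12,2,12)
river: ρ → (12,22,-2)
river: ρ → (-2,22,12)
river: ρ → (12,2,-12)
ρ-cycle length = 6 (tail of 0 descent steps not counted)

6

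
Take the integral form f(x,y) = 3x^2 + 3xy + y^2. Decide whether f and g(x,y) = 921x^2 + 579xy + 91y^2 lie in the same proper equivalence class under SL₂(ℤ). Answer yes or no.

D₁ = -3, D₂ = -3
f: flip: (3,3,1)→(1,-3,3)
f: translate: b→1 (≡-3 mod 2), so (1,-3,3)→(1,1,1)
f: reduced (well bottom): (1,1,1) with a≤c, −a<b≤a
g: flip: (921,579,91)→(91,-579,921)
g: translate: b→-33 (≡-579 mod 182), so (91,-579,921)→(91,-33,3)
g: flip: (91,-33,3)→(3,33,91)
g: translate: b→3 (≡33 mod 6), so (3,33,91)→(3,3,1)
g: flip: (3,3,1)→(1,-3,3)
g: translate: b→1 (≡-3 mod 2), so (1,-3,3)→(1,1,1)
g: reduced (well bottom): (1,1,1) with a≤c, −a<b≤a
reduced forms (1, 1, 1) vs (1, 1, 1) ⇒ equivalent

yes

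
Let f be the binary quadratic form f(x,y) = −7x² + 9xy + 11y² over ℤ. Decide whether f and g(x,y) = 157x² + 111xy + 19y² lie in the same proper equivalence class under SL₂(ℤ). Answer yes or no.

D₁ = 389, D₂ = 389
river cycle of f (length 14): (11, 13, -5), (-5, 17, 5), (5, 13, -11), (-11, 9, 7), (7, 19, -1), (-1, 19, 7), (7, 9, -11), (-11, 13, 5), (5, 17, -5), (-5, 13, 11), … (4 more)
river cycle of g (length 14): (-5, 17, 5), (5, 13, -11), (-11, 9, 7), (7, 19, -1), (-1, 19, 7), (7, 9, -11), (-11, 13, 5), (5, 17, -5), (-5, 13, 11), (11, 9, -7), … (4 more)
cycles coincide ⇒ equivalent

yes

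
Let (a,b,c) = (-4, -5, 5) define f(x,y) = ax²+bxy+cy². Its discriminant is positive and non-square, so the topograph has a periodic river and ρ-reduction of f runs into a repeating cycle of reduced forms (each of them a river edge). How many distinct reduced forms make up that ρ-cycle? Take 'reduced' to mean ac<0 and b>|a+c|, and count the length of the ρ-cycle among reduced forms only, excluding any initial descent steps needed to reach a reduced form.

D = 105, ⌊√D⌋ = 10
descent: ρ → (5,5,-4)  [lands on river]
river: ρ → (-4,3,6)
river: ρ → (6,9,-1)
river: ρ → (-1,9,6)
river: ρ → (6,3,-4)
river: ρ → (-4,5,5)
ρ-cycle length = 6 (tail of 1 descent step not counted)

6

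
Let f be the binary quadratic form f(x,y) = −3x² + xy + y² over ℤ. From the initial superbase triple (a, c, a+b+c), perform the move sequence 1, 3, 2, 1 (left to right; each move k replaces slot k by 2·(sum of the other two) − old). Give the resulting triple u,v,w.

start (-3,1,-1) = (f(1,0),f(0,1),f(1,1))
replace slot 1: 2·(1+(-1)) − (-3) = 3 → (3,1,-1)
replace slot 3: 2·(3+1) − (-1) = 9 → (3,1,9)
replace slot 2: 2·(3+9) − 1 = 23 → (3,23,9)
replace slot 1: 2·(23+9) − 3 = 61 → (61,23,9)

61,23,9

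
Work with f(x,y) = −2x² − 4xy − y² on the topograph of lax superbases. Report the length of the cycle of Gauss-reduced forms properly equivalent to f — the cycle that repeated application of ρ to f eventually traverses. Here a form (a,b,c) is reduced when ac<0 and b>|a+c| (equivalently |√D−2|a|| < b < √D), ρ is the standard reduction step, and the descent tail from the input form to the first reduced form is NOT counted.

D = 8, ⌊√D⌋ = 2
descent: ρ → (-1,2,1)  [lands on river]
river: ρ → (1,2,-1)
ρ-cycle length = 2 (tail of 1 descent step not counted)

2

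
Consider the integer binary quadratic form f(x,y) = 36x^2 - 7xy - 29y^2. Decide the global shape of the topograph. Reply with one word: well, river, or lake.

D = b²−4ac = (-7)² − 4·36·(-29) = 4225
D = 65² is a perfect square ⇒ form factors over ℤ ⇒ lakes

lake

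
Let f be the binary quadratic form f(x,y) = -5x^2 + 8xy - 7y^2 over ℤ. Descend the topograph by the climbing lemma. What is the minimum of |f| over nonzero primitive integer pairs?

translate: b→2 (≡-8 mod 10), so (5,-8,7)→(5,2,4)
flip: (5,2,4)→(4,-2,5)
reduced (well bottom): (4,-2,5) with a≤c, −a<b≤a
well minimum |f| = |-4| = 4 (negative-definite)

4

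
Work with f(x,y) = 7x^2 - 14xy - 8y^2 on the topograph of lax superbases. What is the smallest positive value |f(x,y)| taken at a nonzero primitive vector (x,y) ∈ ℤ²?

descent: ρ → (-8,14,7)  [lands on river]
river: ρ → (7,14,-8)
river: ρ → (-8,18,3)
river: ρ → (3,18,-8)
closes: descent 1, river 4
min |a| on river = 3

3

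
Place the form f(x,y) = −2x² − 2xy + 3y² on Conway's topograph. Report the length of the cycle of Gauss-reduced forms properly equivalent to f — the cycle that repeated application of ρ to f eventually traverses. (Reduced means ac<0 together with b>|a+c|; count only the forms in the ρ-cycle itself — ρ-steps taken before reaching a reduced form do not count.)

D = 28, ⌊√D⌋ = 5
descent: ρ → (3,2,-2)  [lands on river]
river: ρ → (-2,2,3)
river: ρ → (3,4,-1)
river: ρ → (-1,4,3)
ρ-cycle length = 4 (tail of 1 descent step not counted)

4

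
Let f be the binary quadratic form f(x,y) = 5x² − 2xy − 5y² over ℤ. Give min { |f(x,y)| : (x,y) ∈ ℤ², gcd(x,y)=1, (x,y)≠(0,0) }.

descent: ρ → (-5,2,5)  [lands on river]
river: ρ → (5,8,-2)
river: ρ → (-2,8,5)
river: ρ → (5,2,-5)
river: ρ → (-5,8,2)
river: ρ → (2,8,-5)
closes: descent 1, river 6
min |a| on river = 2

2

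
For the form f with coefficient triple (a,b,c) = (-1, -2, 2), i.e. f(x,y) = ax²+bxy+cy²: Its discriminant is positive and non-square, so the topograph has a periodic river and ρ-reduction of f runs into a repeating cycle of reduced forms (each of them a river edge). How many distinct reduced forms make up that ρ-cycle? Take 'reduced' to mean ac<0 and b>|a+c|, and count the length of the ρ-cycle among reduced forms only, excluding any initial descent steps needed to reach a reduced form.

D = 12, ⌊√D⌋ = 3
descent: ρ → (2,2,-1)  [lands on river]
river: ρ → (-1,2,2)
ρ-cycle length = 2 (tail of 1 descent step not counted)

2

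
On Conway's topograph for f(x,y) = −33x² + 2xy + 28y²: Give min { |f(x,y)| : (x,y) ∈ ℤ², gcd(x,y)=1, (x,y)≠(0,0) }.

descent: ρ → (28,54,-7)  [lands on river]
river: ρ → (-7,58,12)
river: ρ → (12,38,-47)
river: ρ → (-47,56,3)
river: ρ → (3,58,-28)
river: ρ → (-28,54,7)
river: ρ → (7,58,-12)
river: ρ → (-12,38,47)
river: ρ → (47,56,-3)
river: ρ → (-3,58,28)
closes: descent 1, river 10
min |a| on river = 3

3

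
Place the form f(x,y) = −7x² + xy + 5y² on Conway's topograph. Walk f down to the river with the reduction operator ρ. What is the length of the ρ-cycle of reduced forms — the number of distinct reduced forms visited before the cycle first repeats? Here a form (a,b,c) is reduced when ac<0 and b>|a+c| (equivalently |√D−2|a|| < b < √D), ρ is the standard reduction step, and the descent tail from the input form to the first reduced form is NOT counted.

D = 141, ⌊√D⌋ = 11
descent: ρ → (5,9,-3)  [lands on river]
river: ρ → (-3,9,5)
river: ρ → (5,11,-1)
river: ρ → (-1,11,5)
ρ-cycle length = 4 (tail of 1 descent step not counted)

4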